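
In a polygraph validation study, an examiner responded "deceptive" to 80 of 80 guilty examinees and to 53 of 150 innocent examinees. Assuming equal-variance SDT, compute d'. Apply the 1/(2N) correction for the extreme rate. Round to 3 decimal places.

d' = 2.874

The hit rate is 80/80 = 1, so apply the 1/(2N) correction: H → 1 − 1/(2·80) = 0.99375.
z(H) = z(0.99375) = 2.4977
z(FA) = z(0.35333) = -0.3763
d' = 2.4977 − (-0.3763) = 2.8740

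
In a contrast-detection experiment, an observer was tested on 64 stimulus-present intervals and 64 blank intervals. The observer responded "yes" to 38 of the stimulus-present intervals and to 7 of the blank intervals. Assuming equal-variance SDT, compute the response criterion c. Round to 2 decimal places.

c = 0.50

H = 38/64 = 0.5938
FA = 7/64 = 0.1094
z(H) = z(0.5938) = 0.2373
z(FA) = z(0.1094) = -1.2297
c = −½·[z(H) + z(FA)] = −0.5 × (0.2373 + (-1.2297)) = 0.4962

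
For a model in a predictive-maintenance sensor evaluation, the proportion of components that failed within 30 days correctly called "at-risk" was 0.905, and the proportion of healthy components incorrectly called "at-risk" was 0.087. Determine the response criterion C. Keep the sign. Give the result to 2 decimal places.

z(H) = z(0.905) = 1.311
z(FA) = z(0.087) = -1.359
c = −½·[z(H) + z(FA)] = −0.5 × (1.311 + (-1.359)) = 0.024
c > 0: the model has a conservative response bias.

C = 0.02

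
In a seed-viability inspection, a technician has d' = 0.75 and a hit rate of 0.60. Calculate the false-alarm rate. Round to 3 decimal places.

z(hit rate) = z(0.60) = 0.2533
z(FA) = z(H) − d' = 0.2533 − 0.75 = -0.4967
false-alarm rate = Φ(-0.4967) = 0.3097

false-alarm rate = 0.310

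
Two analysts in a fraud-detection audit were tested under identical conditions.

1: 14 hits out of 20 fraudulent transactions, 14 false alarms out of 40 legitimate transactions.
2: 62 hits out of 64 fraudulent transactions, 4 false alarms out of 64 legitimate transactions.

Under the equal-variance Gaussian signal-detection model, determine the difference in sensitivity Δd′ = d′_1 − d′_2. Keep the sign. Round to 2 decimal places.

1: z(0.7000) = 0.524, z(0.3500) = -0.385, d' = 0.909
2: z(0.9688) = 1.863, z(0.0625) = -1.534, d' = 3.397
Δd' = d'_1 − d'_2 = 0.909 − 3.397 = -2.488
2 has the higher sensitivity.

Δd′ = -2.49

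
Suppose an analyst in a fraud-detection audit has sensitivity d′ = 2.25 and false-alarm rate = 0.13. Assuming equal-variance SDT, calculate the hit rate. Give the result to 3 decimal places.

hit rate = 0.869

z(false-alarm rate) = z(0.13) = -1.1264
z(H) = z(FA) + d' = -1.1264 + 2.25 = 1.1236
hit rate = Φ(1.1236) = 0.8694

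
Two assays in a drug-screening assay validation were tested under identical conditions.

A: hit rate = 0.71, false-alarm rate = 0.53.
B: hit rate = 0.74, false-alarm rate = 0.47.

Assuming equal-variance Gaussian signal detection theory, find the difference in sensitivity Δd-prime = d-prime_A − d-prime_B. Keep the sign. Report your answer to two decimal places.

A: z(0.71) = 0.553, z(0.53) = 0.075, d' = 0.478
B: z(0.74) = 0.643, z(0.47) = -0.075, d' = 0.718
Δd' = d'_A − d'_B = 0.478 − 0.718 = -0.240
B has the higher sensitivity.

Δd-prime = -0.24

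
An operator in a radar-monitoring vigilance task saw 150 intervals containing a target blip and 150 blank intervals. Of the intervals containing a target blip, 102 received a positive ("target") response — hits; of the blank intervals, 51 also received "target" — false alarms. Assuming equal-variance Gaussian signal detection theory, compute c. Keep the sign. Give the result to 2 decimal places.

H = 102/150 = 0.6800
FA = 51/150 = 0.3400
Φ⁻¹(H) = Φ⁻¹(0.6800) = 0.468
Φ⁻¹(FA) = Φ⁻¹(0.3400) = -0.412
c = −½·[z(H) + z(FA)] = −0.5 × (0.468 + (-0.412)) = -0.028
c < 0: the operator has a liberal response bias.

c = -0.03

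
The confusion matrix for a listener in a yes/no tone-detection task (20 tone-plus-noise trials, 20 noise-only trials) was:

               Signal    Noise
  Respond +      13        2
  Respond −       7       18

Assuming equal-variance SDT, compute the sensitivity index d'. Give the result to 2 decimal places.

d' = 1.67

H = 13/20 = 0.6500
FA = 2/20 = 0.1000
z(H) = z(0.6500) = 0.385
z(FA) = z(0.1000) = -1.282
d' = z(H) − z(FA) = 0.385 − (-1.282) = 1.667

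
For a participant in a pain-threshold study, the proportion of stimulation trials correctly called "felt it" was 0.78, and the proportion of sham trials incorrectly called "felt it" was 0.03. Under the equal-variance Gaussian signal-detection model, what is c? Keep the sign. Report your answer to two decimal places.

c = 0.55

z(0.78) = 0.7722, z(0.03) = -1.8808
c = −½·[z(H) + z(FA)] = −0.5 × (0.7722 + (-1.8808)) = 0.5543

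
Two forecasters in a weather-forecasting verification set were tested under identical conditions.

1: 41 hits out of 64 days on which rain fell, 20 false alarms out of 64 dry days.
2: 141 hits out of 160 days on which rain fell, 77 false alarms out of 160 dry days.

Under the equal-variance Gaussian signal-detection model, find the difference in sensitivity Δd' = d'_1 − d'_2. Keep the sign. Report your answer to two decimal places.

1: z(0.6406) = 0.360, z(0.3125) = -0.489, d' = 0.849
2: z(0.8812) = 1.181, z(0.4813) = -0.047, d' = 1.228
Δd' = d'_1 − d'_2 = 0.849 − 1.228 = -0.379
2 has the higher sensitivity.

Δd' = -0.38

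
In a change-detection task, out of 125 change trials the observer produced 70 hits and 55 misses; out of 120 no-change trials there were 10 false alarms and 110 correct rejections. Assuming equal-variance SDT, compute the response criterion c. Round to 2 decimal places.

c = 0.62

H = 70/125 = 0.5600
FA = 10/120 = 0.0833
z(H) = 0.1510
z(FA) = -1.3832
c = −½·[z(H) + z(FA)] = −0.5 × (0.1510 + (-1.3832)) = 0.6161
c > 0: the observer has a conservative response bias.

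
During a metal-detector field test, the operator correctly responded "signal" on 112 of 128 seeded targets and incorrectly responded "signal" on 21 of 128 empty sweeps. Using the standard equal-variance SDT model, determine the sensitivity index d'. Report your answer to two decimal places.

d' = 2.13

H = 112/128 = 0.8750
FA = 21/128 = 0.1641
z(H) = 1.1503
z(FA) = -0.9777
d' = z(H) − z(FA) = 1.1503 − (-0.9777) = 2.1280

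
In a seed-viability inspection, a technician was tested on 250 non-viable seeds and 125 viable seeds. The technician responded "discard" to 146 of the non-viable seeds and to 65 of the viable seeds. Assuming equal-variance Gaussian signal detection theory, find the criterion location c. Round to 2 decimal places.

c = -0.13

H = 146/250 = 0.5840
FA = 65/125 = 0.5200
z(H) = z(0.5840) = 0.2121
z(FA) = z(0.5200) = 0.0502
c = −½·[z(H) + z(FA)] = −0.5 × (0.2121 + 0.0502) = -0.13115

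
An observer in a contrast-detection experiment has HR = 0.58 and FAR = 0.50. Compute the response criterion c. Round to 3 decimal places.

c = -0.101

Φ⁻¹(H) = Φ⁻¹(0.58) = 0.2019
Φ⁻¹(FA) = Φ⁻¹(0.50) = 0.0000
c = −½·[z(H) + z(FA)] = −0.5 × (0.2019 + 0.0000) = -0.10095
c < 0: the observer has a liberal response bias.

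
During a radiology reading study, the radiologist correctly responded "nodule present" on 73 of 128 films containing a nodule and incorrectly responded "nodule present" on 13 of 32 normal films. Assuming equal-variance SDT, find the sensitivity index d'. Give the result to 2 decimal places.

d' = 0.41

H = 73/128 = 0.5703
FA = 13/32 = 0.4062
Φ⁻¹(H) = 0.177
Φ⁻¹(FA) = -0.237
d' = z(H) − z(FA) = 0.177 − (-0.237) = 0.414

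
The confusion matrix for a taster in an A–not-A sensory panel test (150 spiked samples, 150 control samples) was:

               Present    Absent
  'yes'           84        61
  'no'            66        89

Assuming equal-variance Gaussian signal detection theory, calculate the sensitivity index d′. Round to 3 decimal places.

d′ = 0.387

H = 84/150 = 0.5600
FA = 61/150 = 0.4067
Φ⁻¹(0.5600) = 0.1510, Φ⁻¹(0.4067) = -0.2360
d' = z(H) − z(FA) = 0.1510 − (-0.2360) = 0.3870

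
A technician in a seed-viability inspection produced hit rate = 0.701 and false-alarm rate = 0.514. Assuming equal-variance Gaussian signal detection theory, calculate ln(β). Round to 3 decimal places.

Φ⁻¹(H) = Φ⁻¹(0.701) = 0.5273
Φ⁻¹(FA) = Φ⁻¹(0.514) = 0.0351
ln β = −½·[z(H)² − z(FA)²] = −0.5 × (0.2780 − 0.0012) = -0.1384

ln β = -0.138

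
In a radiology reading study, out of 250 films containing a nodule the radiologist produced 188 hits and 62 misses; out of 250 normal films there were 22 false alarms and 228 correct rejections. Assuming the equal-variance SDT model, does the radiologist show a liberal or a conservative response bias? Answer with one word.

z(H) = 0.681, z(FA) = -1.353
c = −½·(z(H) + z(FA)) = 0.336
c > 0 → conservative criterion (biased toward responding “no”).

conservative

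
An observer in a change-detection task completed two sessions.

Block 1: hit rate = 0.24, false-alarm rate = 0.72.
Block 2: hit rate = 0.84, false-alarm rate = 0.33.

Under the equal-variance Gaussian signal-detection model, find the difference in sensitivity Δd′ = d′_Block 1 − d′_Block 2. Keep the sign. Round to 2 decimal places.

Block 1: z(0.24) = -0.706, z(0.72) = 0.583, d' = -1.289
Block 2: z(0.84) = 0.994, z(0.33) = -0.440, d' = 1.434
Δd' = d'_Block 1 − d'_Block 2 = -1.289 − 1.434 = -2.723
Block 2 has the higher sensitivity.

Δd′ = -2.72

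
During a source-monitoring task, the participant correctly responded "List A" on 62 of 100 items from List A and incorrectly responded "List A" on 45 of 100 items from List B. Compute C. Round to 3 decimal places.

H = 62/100 = 0.6200
FA = 45/100 = 0.4500
Φ⁻¹(H) = Φ⁻¹(0.6200) = 0.3055
Φ⁻¹(FA) = Φ⁻¹(0.4500) = -0.1257
c = −½·[z(H) + z(FA)] = −0.5 × (0.3055 + (-0.1257)) = -0.0899

C = -0.090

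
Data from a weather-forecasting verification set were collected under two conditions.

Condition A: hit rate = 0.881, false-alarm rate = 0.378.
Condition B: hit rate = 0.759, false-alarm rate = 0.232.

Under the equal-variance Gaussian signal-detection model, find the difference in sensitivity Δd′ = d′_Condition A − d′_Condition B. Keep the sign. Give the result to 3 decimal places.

Condition A: z(0.881) = 1.1800, z(0.378) = -0.3107, d' = 1.4907
Condition B: z(0.759) = 0.7031, z(0.232) = -0.7323, d' = 1.4354
Δd' = d'_Condition A − d'_Condition B = 1.4907 − 1.4354 = 0.0553
Condition A has the higher sensitivity.

Δd′ = 0.055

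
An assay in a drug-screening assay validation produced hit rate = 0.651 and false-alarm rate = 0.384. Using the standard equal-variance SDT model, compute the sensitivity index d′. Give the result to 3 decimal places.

z(H) = 0.3880
z(FA) = -0.2950
d' = z(H) − z(FA) = 0.3880 − (-0.2950) = 0.6830

d′ = 0.683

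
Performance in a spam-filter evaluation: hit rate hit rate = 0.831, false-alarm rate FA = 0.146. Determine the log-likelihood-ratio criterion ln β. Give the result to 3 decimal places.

ln β = 0.096

Φ⁻¹(0.831) = 0.9581, Φ⁻¹(0.146) = -1.0537
ln β = −½·[z(H)² − z(FA)²] = −0.5 × (0.9180 − 1.1103) = 0.09615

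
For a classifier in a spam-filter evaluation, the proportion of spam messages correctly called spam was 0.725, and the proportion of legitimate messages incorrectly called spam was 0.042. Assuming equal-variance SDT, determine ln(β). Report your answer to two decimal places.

Φ⁻¹(H) = Φ⁻¹(0.725) = 0.598
Φ⁻¹(FA) = Φ⁻¹(0.042) = -1.728
ln β = −½·[z(H)² − z(FA)²] = −0.5 × (0.358 − 2.986) = 1.314

ln β = 1.31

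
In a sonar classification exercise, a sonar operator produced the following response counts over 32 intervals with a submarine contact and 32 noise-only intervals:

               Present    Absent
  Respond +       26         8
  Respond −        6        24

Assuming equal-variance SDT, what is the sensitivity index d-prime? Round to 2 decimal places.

d-prime = 1.56

H = 26/32 = 0.8125
FA = 8/32 = 0.2500
z(H) = 0.887
z(FA) = -0.674
d' = z(H) − z(FA) = 0.887 − (-0.674) = 1.561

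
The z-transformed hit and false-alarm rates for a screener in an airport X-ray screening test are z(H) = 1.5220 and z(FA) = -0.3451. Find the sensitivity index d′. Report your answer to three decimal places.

d' = z(H) − z(FA) = 1.5220 − (-0.3451) = 1.8671

d′ = 1.867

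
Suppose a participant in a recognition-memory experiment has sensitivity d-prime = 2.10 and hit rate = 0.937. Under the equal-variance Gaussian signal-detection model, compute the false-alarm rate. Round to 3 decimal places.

z(hit rate) = z(0.937) = 1.5301
z(FA) = z(H) − d' = 1.5301 − 2.10 = -0.5699
false-alarm rate = Φ(-0.5699) = 0.2844

false-alarm rate = 0.284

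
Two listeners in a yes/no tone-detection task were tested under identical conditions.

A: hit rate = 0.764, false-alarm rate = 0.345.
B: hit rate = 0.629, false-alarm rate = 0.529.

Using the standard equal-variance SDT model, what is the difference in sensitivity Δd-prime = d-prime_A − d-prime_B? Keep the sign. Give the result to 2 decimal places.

A: z(0.764) = 0.719, z(0.345) = -0.399, d' = 1.118
B: z(0.629) = 0.329, z(0.529) = 0.073, d' = 0.256
Δd' = d'_A − d'_B = 1.118 − 0.256 = 0.862
A has the higher sensitivity.

Δd-prime = 0.86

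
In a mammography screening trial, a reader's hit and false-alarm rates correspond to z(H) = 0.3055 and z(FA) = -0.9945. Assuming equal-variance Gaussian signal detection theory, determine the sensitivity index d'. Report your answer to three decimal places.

d' = z(H) − z(FA) = 0.3055 − (-0.9945) = 1.3000

d' = 1.300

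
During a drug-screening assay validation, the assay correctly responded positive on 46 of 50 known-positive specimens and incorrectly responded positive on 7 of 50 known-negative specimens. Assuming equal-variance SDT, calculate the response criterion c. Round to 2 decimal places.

c = -0.16

H = 46/50 = 0.9200
FA = 7/50 = 0.1400
z(H) = z(0.9200) = 1.4051
z(FA) = z(0.1400) = -1.0803
c = −½·[z(H) + z(FA)] = −0.5 × (1.4051 + (-1.0803)) = -0.1624
c < 0: the assay has a liberal response bias.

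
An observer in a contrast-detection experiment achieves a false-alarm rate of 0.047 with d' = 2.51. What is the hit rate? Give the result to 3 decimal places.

z(false-alarm rate) = z(0.047) = -1.6747
z(H) = z(FA) + d' = -1.6747 + 2.51 = 0.8353
hit rate = Φ(0.8353) = 0.7982

hit rate = 0.798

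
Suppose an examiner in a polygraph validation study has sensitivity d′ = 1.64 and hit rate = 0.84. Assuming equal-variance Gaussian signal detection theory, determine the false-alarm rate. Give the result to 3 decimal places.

false-alarm rate = 0.259

z(hit rate) = z(0.84) = 0.9945
z(FA) = z(H) − d' = 0.9945 − 1.64 = -0.6455
false-alarm rate = Φ(-0.6455) = 0.2593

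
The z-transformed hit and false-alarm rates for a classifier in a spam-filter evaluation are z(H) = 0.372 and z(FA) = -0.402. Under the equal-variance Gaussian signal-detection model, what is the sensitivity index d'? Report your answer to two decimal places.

d' = z(H) − z(FA) = 0.372 − (-0.402) = 0.774

d' = 0.77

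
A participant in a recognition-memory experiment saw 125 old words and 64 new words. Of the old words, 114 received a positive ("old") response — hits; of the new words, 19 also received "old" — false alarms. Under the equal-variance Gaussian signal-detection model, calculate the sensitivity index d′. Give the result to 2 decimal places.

d′ = 1.89

H = 114/125 = 0.9120
FA = 19/64 = 0.2969
z(0.9120) = 1.353, z(0.2969) = -0.533
d' = z(H) − z(FA) = 1.353 − (-0.533) = 1.886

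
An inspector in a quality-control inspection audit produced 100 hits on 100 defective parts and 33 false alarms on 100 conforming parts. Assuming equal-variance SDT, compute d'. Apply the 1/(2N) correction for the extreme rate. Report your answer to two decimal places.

The hit rate is 100/100 = 1, so apply the 1/(2N) correction: H → 1 − 1/(2·100) = 0.99500.
z(H) = z(0.99500) = 2.576
z(FA) = z(0.33000) = -0.440
d' = 2.576 − (-0.440) = 3.016

d' = 3.02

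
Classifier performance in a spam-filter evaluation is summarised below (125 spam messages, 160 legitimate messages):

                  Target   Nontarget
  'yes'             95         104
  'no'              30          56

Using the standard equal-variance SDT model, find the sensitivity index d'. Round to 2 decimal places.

d' = 0.32

H = 95/125 = 0.7600
FA = 104/160 = 0.6500
z(0.7600) = 0.7063, z(0.6500) = 0.3853
d' = z(H) − z(FA) = 0.7063 − 0.3853 = 0.3210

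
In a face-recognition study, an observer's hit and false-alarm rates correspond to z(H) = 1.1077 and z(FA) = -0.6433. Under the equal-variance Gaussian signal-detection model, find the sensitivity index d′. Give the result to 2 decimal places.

d' = z(H) − z(FA) = 1.1077 − (-0.6433) = 1.7510

d′ = 1.75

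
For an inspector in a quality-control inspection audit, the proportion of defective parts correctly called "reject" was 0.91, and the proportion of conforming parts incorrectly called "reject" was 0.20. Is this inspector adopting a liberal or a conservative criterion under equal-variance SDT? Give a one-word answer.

z(H) = 1.341, z(FA) = -0.842
c = −½·(z(H) + z(FA)) = -0.2495
c < 0 → liberal criterion (biased toward responding “yes”).

liberal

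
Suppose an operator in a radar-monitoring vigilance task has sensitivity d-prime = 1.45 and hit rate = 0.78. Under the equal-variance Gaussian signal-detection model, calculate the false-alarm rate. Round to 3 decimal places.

z(hit rate) = z(0.78) = 0.7722
z(FA) = z(H) − d' = 0.7722 − 1.45 = -0.6778
false-alarm rate = Φ(-0.6778) = 0.2489

false-alarm rate = 0.249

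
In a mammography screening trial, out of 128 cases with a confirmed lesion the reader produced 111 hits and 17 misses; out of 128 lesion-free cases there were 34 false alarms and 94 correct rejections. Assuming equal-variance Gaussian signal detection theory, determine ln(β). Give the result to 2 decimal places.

H = 111/128 = 0.8672
FA = 34/128 = 0.2656
Φ⁻¹(H) = Φ⁻¹(0.8672) = 1.113
Φ⁻¹(FA) = Φ⁻¹(0.2656) = -0.626
ln β = −½·[z(H)² − z(FA)²] = −0.5 × (1.239 − 0.392) = -0.4235

ln β = -0.42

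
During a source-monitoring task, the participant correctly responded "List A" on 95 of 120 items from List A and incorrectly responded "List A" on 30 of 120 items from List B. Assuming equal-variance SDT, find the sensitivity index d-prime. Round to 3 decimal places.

H = 95/120 = 0.7917
FA = 30/120 = 0.2500
z(0.7917) = 0.8123, z(0.2500) = -0.6745
d' = z(H) − z(FA) = 0.8123 − (-0.6745) = 1.4868

d-prime = 1.487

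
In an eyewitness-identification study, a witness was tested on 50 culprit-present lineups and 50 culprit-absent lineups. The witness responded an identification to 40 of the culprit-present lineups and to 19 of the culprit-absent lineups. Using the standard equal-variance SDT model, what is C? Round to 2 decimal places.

C = -0.27

H = 40/50 = 0.8000
FA = 19/50 = 0.3800
z(0.8000) = 0.8416, z(0.3800) = -0.3055
c = −½·[z(H) + z(FA)] = −0.5 × (0.8416 + (-0.3055)) = -0.26805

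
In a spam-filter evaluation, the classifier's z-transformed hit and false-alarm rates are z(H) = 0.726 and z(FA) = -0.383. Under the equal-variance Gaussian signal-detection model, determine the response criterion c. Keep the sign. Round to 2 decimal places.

c = -0.17

c = −½·[z(H) + z(FA)] = −½·(0.726 + (-0.383)) = -0.1715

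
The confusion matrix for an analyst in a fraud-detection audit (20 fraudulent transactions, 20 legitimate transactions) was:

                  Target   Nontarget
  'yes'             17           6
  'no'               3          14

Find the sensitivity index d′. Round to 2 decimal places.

H = 17/20 = 0.8500
FA = 6/20 = 0.3000
Φ⁻¹(H) = Φ⁻¹(0.8500) = 1.036
Φ⁻¹(FA) = Φ⁻¹(0.3000) = -0.524
d' = z(H) − z(FA) = 1.036 − (-0.524) = 1.560

d′ = 1.56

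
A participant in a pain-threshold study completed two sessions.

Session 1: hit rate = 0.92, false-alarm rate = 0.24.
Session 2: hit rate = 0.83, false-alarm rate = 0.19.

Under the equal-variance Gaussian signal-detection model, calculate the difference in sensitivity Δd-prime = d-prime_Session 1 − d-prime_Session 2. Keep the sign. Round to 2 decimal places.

Δd-prime = 0.28

Session 1: z(0.92) = 1.405, z(0.24) = -0.706, d' = 2.111
Session 2: z(0.83) = 0.954, z(0.19) = -0.878, d' = 1.832
Δd' = d'_Session 1 − d'_Session 2 = 2.111 − 1.832 = 0.279
Session 1 has the higher sensitivity.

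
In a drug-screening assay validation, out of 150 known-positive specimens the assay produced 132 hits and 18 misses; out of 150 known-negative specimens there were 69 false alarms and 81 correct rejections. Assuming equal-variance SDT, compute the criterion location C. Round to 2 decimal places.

H = 132/150 = 0.8800
FA = 69/150 = 0.4600
z(H) = z(0.8800) = 1.1750
z(FA) = z(0.4600) = -0.1004
c = −½·[z(H) + z(FA)] = −0.5 × (1.1750 + (-0.1004)) = -0.5373

C = -0.54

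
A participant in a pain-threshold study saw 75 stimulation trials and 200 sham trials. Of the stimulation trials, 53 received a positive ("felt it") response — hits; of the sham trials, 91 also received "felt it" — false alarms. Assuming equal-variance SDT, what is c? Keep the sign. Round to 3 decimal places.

H = 53/75 = 0.7067
FA = 91/200 = 0.4550
z(H) = z(0.7067) = 0.5438
z(FA) = z(0.4550) = -0.1130
c = −½·[z(H) + z(FA)] = −0.5 × (0.5438 + (-0.1130)) = -0.2154

c = -0.215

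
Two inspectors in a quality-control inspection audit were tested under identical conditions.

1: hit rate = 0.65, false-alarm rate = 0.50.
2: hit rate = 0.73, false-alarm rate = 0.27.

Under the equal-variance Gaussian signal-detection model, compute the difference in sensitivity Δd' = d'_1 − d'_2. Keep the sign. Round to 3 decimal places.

1: z(0.65) = 0.3853, z(0.50) = 0.0000, d' = 0.3853
2: z(0.73) = 0.6128, z(0.27) = -0.6128, d' = 1.2256
Δd' = d'_1 − d'_2 = 0.3853 − 1.2256 = -0.8403
2 has the higher sensitivity.

Δd' = -0.840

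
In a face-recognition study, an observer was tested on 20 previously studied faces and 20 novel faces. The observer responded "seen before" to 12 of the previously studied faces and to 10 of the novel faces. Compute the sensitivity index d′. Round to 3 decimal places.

d′ = 0.253

H = 12/20 = 0.6000
FA = 10/20 = 0.5000
z(H) = 0.2533
z(FA) = 0.0000
d' = z(H) − z(FA) = 0.2533 − 0.0000 = 0.2533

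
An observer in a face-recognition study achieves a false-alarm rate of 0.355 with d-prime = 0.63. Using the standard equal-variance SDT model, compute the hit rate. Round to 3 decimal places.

hit rate = 0.602

z(false-alarm rate) = z(0.355) = -0.3719
z(H) = z(FA) + d' = -0.3719 + 0.63 = 0.2581
hit rate = Φ(0.2581) = 0.6018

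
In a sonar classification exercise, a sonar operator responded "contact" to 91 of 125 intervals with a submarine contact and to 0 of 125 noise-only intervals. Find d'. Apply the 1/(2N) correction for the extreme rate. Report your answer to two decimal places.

The false-alarm rate is 0/125 = 0, so apply the 1/(2N) correction: FA → 1/(2·125) = 0.00400.
z(H) = z(0.72800) = 0.607
z(FA) = z(0.00400) = -2.652
d' = 0.607 − (-2.652) = 3.259

d' = 3.26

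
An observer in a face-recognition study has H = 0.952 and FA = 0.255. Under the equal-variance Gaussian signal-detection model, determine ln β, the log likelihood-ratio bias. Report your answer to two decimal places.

ln β = -1.17

Φ⁻¹(H) = Φ⁻¹(0.952) = 1.665
Φ⁻¹(FA) = Φ⁻¹(0.255) = -0.659
ln β = −½·[z(H)² − z(FA)²] = −0.5 × (2.772 − 0.434) = -1.169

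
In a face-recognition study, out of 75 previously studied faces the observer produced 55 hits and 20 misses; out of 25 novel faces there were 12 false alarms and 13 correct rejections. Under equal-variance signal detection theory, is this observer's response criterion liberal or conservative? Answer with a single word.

z(H) = 0.623, z(FA) = -0.050
c = −½·(z(H) + z(FA)) = -0.2865
c < 0 → liberal criterion (biased toward responding “yes”).

liberal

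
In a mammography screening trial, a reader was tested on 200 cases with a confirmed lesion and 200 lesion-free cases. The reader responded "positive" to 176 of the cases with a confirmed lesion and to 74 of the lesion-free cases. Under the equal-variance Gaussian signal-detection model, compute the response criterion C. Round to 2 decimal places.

C = -0.42

H = 176/200 = 0.8800
FA = 74/200 = 0.3700
z(0.8800) = 1.175, z(0.3700) = -0.332
c = −½·[z(H) + z(FA)] = −0.5 × (1.175 + (-0.332)) = -0.4215
c < 0: the reader has a liberal response bias.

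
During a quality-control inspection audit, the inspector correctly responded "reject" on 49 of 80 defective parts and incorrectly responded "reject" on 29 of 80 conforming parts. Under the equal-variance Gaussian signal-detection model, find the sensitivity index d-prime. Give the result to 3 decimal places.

d-prime = 0.638

H = 49/80 = 0.6125
FA = 29/80 = 0.3625
z(H) = z(0.6125) = 0.2858
z(FA) = z(0.3625) = -0.3518
d' = z(H) − z(FA) = 0.2858 − (-0.3518) = 0.6376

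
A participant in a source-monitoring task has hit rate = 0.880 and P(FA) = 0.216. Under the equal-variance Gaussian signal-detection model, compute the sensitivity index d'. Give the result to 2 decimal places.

z(H) = 1.175
z(FA) = -0.786
d' = z(H) − z(FA) = 1.175 − (-0.786) = 1.961

d' = 1.96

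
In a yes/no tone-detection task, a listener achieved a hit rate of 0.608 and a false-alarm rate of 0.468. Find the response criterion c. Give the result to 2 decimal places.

c = -0.10

z(0.608) = 0.274, z(0.468) = -0.080
c = −½·[z(H) + z(FA)] = −0.5 × (0.274 + (-0.080)) = -0.097
c < 0: the listener has a liberal response bias.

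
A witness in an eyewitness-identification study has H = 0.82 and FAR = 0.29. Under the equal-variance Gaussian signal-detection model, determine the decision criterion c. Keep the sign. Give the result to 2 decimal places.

z(0.82) = 0.9154, z(0.29) = -0.5534
c = −½·[z(H) + z(FA)] = −0.5 × (0.9154 + (-0.5534)) = -0.1810

c = -0.18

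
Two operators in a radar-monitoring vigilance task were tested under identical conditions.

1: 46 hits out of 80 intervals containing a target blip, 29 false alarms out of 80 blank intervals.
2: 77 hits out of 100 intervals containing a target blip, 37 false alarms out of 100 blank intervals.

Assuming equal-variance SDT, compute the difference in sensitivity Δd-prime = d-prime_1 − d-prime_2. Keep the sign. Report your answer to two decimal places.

1: z(0.5750) = 0.189, z(0.3625) = -0.352, d' = 0.541
2: z(0.7700) = 0.739, z(0.3700) = -0.332, d' = 1.071
Δd' = d'_1 − d'_2 = 0.541 − 1.071 = -0.530
2 has the higher sensitivity.

Δd-prime = -0.53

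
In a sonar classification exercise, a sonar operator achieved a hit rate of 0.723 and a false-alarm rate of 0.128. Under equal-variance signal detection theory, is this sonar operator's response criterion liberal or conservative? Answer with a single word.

conservative

z(H) = 0.592, z(FA) = -1.136
c = −½·(z(H) + z(FA)) = 0.272
c > 0 → conservative criterion (biased toward responding “no”).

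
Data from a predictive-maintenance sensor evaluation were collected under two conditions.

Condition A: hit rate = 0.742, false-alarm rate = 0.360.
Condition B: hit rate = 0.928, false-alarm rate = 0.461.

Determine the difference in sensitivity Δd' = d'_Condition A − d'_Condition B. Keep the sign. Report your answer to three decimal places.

Δd' = -0.551

Condition A: z(0.742) = 0.6495, z(0.360) = -0.3585, d' = 1.0080
Condition B: z(0.928) = 1.4611, z(0.461) = -0.0979, d' = 1.5590
Δd' = d'_Condition A − d'_Condition B = 1.0080 − 1.5590 = -0.5510
Condition B has the higher sensitivity.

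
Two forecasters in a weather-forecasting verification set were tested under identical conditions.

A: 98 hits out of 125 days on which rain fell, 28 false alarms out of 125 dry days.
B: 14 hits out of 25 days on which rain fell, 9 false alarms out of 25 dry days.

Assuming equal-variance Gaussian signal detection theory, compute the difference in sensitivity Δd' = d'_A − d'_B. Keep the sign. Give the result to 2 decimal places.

Δd' = 1.04

A: z(0.7840) = 0.786, z(0.2240) = -0.759, d' = 1.545
B: z(0.5600) = 0.151, z(0.3600) = -0.358, d' = 0.509
Δd' = d'_A − d'_B = 1.545 − 0.509 = 1.036
A has the higher sensitivity.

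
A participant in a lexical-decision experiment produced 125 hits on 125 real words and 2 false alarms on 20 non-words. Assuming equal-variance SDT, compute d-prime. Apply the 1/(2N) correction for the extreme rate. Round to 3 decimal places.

d-prime = 3.934

The hit rate is 125/125 = 1, so apply the 1/(2N) correction: H → 1 − 1/(2·125) = 0.99600.
z(H) = z(0.99600) = 2.6521
z(FA) = z(0.10000) = -1.2816
d' = 2.6521 − (-1.2816) = 3.9337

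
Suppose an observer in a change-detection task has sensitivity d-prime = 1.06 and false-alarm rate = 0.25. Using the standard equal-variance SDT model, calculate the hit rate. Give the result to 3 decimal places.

z(false-alarm rate) = z(0.25) = -0.6745
z(H) = z(FA) + d' = -0.6745 + 1.06 = 0.3855
hit rate = Φ(0.3855) = 0.6501

hit rate = 0.650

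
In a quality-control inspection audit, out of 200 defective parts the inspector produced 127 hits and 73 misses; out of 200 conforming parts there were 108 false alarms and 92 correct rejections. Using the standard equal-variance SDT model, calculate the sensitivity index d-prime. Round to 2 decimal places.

d-prime = 0.24

H = 127/200 = 0.6350
FA = 108/200 = 0.5400
Φ⁻¹(H) = Φ⁻¹(0.6350) = 0.3451
Φ⁻¹(FA) = Φ⁻¹(0.5400) = 0.1004
d' = z(H) − z(FA) = 0.3451 − 0.1004 = 0.2447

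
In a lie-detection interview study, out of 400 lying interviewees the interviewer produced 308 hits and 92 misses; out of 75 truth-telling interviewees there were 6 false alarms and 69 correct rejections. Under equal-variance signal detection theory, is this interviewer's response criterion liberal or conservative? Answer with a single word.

conservative

z(H) = 0.739, z(FA) = -1.405
c = −½·(z(H) + z(FA)) = 0.333
c > 0 → conservative criterion (biased toward responding “no”).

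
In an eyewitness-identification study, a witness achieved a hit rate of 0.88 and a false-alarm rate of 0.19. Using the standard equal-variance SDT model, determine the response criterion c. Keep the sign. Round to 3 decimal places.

Φ⁻¹(0.88) = 1.1750, Φ⁻¹(0.19) = -0.8779
c = −½·[z(H) + z(FA)] = −0.5 × (1.1750 + (-0.8779)) = -0.14855

c = -0.149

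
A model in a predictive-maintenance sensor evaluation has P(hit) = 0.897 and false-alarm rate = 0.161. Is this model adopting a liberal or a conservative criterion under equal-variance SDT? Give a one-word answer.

liberal

z(H) = 1.265, z(FA) = -0.990
c = −½·(z(H) + z(FA)) = -0.1375
c < 0 → liberal criterion (biased toward responding “yes”).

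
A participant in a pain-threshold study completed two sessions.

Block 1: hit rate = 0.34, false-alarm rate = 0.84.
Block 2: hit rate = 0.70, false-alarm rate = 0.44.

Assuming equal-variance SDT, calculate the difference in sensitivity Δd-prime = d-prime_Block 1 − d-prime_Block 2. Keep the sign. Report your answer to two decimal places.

Δd-prime = -2.08

Block 1: z(0.34) = -0.412, z(0.84) = 0.994, d' = -1.406
Block 2: z(0.70) = 0.524, z(0.44) = -0.151, d' = 0.675
Δd' = d'_Block 1 − d'_Block 2 = -1.406 − 0.675 = -2.081
Block 2 has the higher sensitivity.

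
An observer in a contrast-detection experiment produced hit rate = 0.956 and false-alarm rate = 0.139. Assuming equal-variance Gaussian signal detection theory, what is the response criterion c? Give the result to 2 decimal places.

z(H) = 1.706
z(FA) = -1.085
c = −½·[z(H) + z(FA)] = −0.5 × (1.706 + (-1.085)) = -0.3105

c = -0.31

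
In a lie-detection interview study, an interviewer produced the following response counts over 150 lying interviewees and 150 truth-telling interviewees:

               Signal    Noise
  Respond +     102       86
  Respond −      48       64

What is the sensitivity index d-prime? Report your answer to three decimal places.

H = 102/150 = 0.6800
FA = 86/150 = 0.5733
z(0.6800) = 0.4677, z(0.5733) = 0.1848
d' = z(H) − z(FA) = 0.4677 − 0.1848 = 0.2829

d-prime = 0.283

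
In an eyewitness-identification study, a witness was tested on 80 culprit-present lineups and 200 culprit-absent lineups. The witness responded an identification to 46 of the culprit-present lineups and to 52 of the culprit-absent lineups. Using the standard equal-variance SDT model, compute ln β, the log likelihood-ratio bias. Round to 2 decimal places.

H = 46/80 = 0.5750
FA = 52/200 = 0.2600
z(0.5750) = 0.189, z(0.2600) = -0.643
ln β = −½·[z(H)² − z(FA)²] = −0.5 × (0.036 − 0.413) = 0.1885

ln β = 0.19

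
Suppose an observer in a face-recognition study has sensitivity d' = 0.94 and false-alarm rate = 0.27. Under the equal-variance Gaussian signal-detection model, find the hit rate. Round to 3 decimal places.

hit rate = 0.628

z(false-alarm rate) = z(0.27) = -0.6128
z(H) = z(FA) + d' = -0.6128 + 0.94 = 0.3272
hit rate = Φ(0.3272) = 0.6282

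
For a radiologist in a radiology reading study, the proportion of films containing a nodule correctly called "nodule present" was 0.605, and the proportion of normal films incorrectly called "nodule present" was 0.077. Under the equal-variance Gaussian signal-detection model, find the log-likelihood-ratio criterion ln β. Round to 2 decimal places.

ln β = 0.98

z(0.605) = 0.266, z(0.077) = -1.426
ln β = −½·[z(H)² − z(FA)²] = −0.5 × (0.071 − 2.033) = 0.981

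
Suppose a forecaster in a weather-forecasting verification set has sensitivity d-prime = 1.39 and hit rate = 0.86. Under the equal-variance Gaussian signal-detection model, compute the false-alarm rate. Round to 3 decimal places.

false-alarm rate = 0.378

z(hit rate) = z(0.86) = 1.0803
z(FA) = z(H) − d' = 1.0803 − 1.39 = -0.3097
false-alarm rate = Φ(-0.3097) = 0.3784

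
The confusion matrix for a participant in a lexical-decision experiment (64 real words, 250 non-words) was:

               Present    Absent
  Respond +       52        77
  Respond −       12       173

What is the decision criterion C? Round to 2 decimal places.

C = -0.19

H = 52/64 = 0.8125
FA = 77/250 = 0.3080
Φ⁻¹(0.8125) = 0.8871, Φ⁻¹(0.3080) = -0.5015
c = −½·[z(H) + z(FA)] = −0.5 × (0.8871 + (-0.5015)) = -0.1928
c < 0: the participant has a liberal response bias.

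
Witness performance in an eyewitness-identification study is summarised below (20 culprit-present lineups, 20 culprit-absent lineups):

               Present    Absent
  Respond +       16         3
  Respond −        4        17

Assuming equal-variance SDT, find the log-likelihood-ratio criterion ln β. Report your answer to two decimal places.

H = 16/20 = 0.8000
FA = 3/20 = 0.1500
z(H) = z(0.8000) = 0.842
z(FA) = z(0.1500) = -1.036
ln β = −½·[z(H)² − z(FA)²] = −0.5 × (0.709 − 1.073) = 0.182

ln β = 0.18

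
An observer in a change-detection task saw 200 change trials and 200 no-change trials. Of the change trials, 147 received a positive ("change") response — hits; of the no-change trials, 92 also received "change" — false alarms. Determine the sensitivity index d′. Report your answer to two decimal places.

d′ = 0.73

H = 147/200 = 0.7350
FA = 92/200 = 0.4600
z(H) = z(0.7350) = 0.6280
z(FA) = z(0.4600) = -0.1004
d' = z(H) − z(FA) = 0.6280 − (-0.1004) = 0.7284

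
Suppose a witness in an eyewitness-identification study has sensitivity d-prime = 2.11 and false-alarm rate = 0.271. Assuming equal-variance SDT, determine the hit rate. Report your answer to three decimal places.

z(false-alarm rate) = z(0.271) = -0.6098
z(H) = z(FA) + d' = -0.6098 + 2.11 = 1.5002
hit rate = Φ(1.5002) = 0.9332

hit rate = 0.933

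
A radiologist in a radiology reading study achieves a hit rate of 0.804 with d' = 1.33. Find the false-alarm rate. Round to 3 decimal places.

z(hit rate) = z(0.804) = 0.8560
z(FA) = z(H) − d' = 0.8560 − 1.33 = -0.4740
false-alarm rate = Φ(-0.4740) = 0.3177

false-alarm rate = 0.318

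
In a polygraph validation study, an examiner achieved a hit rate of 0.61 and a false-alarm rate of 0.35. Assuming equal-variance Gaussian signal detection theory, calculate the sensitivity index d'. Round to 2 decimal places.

Φ⁻¹(0.61) = 0.279, Φ⁻¹(0.35) = -0.385
d' = z(H) − z(FA) = 0.279 − (-0.385) = 0.664

d' = 0.66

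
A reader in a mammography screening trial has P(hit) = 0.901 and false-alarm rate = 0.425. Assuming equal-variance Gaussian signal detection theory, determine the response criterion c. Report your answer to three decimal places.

z(H) = z(0.901) = 1.2873
z(FA) = z(0.425) = -0.1891
c = −½·[z(H) + z(FA)] = −0.5 × (1.2873 + (-0.1891)) = -0.5491

c = -0.549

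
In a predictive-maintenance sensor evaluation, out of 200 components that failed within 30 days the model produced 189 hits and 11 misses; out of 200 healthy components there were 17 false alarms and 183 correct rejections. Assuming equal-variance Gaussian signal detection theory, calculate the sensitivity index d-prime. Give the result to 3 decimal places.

d-prime = 2.970

H = 189/200 = 0.9450
FA = 17/200 = 0.0850
z(H) = z(0.9450) = 1.5982
z(FA) = z(0.0850) = -1.3722
d' = z(H) − z(FA) = 1.5982 − (-1.3722) = 2.9704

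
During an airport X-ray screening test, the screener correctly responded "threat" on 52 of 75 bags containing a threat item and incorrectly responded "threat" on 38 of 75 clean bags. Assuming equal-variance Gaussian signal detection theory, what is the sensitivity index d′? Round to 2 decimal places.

H = 52/75 = 0.6933
FA = 38/75 = 0.5067
z(0.6933) = 0.5052, z(0.5067) = 0.0168
d' = z(H) − z(FA) = 0.5052 − 0.0168 = 0.4884

d′ = 0.49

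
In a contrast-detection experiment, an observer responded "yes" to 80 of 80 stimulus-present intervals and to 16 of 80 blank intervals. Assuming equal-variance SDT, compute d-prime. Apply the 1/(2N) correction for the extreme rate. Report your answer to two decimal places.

d-prime = 3.34

The hit rate is 80/80 = 1, so apply the 1/(2N) correction: H → 1 − 1/(2·80) = 0.99375.
z(H) = z(0.99375) = 2.498
z(FA) = z(0.20000) = -0.842
d' = 2.498 − (-0.842) = 3.340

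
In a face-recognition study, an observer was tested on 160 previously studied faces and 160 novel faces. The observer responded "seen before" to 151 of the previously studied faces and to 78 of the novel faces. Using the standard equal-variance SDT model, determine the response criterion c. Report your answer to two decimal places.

c = -0.78

H = 151/160 = 0.9437
FA = 78/160 = 0.4875
z(H) = z(0.9437) = 1.5866
z(FA) = z(0.4875) = -0.0313
c = −½·[z(H) + z(FA)] = −0.5 × (1.5866 + (-0.0313)) = -0.77765
c < 0: the observer has a liberal response bias.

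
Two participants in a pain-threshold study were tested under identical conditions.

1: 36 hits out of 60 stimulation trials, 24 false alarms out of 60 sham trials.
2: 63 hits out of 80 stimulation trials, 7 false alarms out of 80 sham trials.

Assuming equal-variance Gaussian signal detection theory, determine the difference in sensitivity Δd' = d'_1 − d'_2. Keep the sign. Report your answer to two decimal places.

1: z(0.6000) = 0.253, z(0.4000) = -0.253, d' = 0.506
2: z(0.7875) = 0.798, z(0.0875) = -1.356, d' = 2.154
Δd' = d'_1 − d'_2 = 0.506 − 2.154 = -1.648
2 has the higher sensitivity.

Δd' = -1.65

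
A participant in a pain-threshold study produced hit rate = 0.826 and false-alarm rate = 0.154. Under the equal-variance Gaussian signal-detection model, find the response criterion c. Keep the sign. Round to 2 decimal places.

c = 0.04

z(H) = 0.9385
z(FA) = -1.0194
c = −½·[z(H) + z(FA)] = −0.5 × (0.9385 + (-1.0194)) = 0.04045
c > 0: the participant has a conservative response bias.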